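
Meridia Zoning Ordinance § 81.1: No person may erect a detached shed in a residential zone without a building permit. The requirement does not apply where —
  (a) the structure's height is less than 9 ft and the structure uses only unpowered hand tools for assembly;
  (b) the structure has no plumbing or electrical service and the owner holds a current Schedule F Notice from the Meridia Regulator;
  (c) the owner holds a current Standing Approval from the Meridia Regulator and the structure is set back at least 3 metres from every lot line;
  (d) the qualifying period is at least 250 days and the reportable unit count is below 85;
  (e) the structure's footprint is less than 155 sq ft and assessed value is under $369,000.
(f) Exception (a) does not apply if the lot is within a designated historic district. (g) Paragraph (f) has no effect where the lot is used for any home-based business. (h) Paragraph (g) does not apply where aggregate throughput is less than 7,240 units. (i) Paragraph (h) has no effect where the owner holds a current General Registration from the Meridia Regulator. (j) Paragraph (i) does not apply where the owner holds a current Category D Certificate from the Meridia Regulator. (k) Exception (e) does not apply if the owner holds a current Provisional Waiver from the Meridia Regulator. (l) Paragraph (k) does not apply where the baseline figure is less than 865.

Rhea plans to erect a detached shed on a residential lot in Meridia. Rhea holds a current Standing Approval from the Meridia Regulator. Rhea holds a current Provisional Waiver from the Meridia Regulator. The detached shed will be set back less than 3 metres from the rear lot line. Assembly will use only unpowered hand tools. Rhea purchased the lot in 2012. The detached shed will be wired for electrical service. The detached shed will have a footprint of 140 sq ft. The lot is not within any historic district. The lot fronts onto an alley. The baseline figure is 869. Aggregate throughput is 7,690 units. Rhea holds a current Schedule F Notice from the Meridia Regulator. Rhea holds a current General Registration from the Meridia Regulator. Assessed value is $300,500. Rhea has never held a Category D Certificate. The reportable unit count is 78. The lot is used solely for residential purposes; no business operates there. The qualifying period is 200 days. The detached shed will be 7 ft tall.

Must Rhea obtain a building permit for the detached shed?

No — exception (a) applies; Rhea does not need a building permit.

Exception (a) is satisfied on its face — the structure's height is 7 ft, less than the 9 ft limit; assembly uses only hand tools. Considering the limiting provisions: (f), which would limit (a), is not engaged: the lot is not in a historic district. Exception (a) stands.
Exception (b) requires that the structure has no plumbing or electrical service; but electrical service is planned, so (b) is unavailable.
Exception (c) requires that the structure is set back at least 3 metres from every lot line; but the rear setback is under 3 m, so (c) is unavailable.
Exception (d) does not apply: the qualifying period is 200 days, short of 250 days.
Exception (e) is satisfied on its face — the structure's footprint is 140 sq ft, less than the 155 sq ft limit; assessed value is $300,500, under the $369,000 limit. But: (k) applies — a current Provisional Waiver is held. (l) is not triggered (the baseline figure is 869, not less than 865), so (k) stands. (e) is therefore removed.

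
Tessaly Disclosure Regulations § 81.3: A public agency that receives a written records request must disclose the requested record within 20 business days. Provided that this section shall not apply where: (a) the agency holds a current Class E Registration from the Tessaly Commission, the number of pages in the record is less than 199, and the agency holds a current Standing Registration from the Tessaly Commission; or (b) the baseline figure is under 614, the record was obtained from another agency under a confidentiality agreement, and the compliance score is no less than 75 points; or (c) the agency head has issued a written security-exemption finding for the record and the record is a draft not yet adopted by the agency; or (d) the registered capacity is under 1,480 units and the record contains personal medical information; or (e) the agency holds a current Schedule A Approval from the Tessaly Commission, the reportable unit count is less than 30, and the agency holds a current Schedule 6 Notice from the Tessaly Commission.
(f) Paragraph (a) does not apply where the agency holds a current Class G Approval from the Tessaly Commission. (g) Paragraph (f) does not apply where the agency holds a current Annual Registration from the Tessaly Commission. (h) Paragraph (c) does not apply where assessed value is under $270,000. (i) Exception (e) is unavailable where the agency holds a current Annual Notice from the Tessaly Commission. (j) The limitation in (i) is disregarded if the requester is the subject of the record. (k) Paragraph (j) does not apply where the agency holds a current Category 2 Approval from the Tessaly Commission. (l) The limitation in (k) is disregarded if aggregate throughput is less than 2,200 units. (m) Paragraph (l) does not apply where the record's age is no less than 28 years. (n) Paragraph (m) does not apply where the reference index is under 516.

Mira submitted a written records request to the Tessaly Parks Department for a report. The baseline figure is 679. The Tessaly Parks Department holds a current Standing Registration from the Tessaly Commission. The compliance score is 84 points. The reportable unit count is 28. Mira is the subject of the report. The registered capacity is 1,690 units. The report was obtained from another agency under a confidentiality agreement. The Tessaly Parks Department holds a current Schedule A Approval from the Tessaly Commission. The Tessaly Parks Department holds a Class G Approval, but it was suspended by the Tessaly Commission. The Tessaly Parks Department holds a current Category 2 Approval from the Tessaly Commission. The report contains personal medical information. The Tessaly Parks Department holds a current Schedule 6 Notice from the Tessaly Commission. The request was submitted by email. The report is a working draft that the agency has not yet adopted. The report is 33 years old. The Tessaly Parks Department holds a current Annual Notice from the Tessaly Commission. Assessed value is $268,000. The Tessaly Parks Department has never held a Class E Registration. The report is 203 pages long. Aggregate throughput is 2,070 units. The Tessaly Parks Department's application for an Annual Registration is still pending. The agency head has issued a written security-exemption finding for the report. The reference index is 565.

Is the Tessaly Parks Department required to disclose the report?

Exception (a) fails — there is no Class E Registration in force.
Exception (b) does not apply: the baseline figure is 679, not under 614.
Exception (c) is satisfied on its face — a written security-exemption finding has been issued; the report is an unadopted draft. Turning to paragraph (h): (h) operates against (c): assessed value is $268,000, under the $270,000 limit. Exception (c) does not apply.
Exception (d) fails — the registered capacity is 1,690 units, not under 1,480 units.
Exception (e): a current Schedule A Approval is held; the reportable unit count is 28, less than the 30 limit; a current Schedule 6 Notice is held — every condition holds. But: (i) operates — a current Annual Notice is held. (j) applies (Mira is the subject of the report), but is displaced by (k): (k) is triggered — a current Category 2 Approval is held. (l) applies (aggregate throughput is 2,070 units, less than the 2,200 units limit), but yields to (m): (m) operates against (l): the record's age is 33 years, meeting the 28 years threshold. (n), which would lift (m), is not triggered — the reference index is 565, not under 516. (e) is therefore removed.
No exception is made out. the Tessaly Parks Department falls within the general rule.

Yes — the Tessaly Parks Department must disclose the report.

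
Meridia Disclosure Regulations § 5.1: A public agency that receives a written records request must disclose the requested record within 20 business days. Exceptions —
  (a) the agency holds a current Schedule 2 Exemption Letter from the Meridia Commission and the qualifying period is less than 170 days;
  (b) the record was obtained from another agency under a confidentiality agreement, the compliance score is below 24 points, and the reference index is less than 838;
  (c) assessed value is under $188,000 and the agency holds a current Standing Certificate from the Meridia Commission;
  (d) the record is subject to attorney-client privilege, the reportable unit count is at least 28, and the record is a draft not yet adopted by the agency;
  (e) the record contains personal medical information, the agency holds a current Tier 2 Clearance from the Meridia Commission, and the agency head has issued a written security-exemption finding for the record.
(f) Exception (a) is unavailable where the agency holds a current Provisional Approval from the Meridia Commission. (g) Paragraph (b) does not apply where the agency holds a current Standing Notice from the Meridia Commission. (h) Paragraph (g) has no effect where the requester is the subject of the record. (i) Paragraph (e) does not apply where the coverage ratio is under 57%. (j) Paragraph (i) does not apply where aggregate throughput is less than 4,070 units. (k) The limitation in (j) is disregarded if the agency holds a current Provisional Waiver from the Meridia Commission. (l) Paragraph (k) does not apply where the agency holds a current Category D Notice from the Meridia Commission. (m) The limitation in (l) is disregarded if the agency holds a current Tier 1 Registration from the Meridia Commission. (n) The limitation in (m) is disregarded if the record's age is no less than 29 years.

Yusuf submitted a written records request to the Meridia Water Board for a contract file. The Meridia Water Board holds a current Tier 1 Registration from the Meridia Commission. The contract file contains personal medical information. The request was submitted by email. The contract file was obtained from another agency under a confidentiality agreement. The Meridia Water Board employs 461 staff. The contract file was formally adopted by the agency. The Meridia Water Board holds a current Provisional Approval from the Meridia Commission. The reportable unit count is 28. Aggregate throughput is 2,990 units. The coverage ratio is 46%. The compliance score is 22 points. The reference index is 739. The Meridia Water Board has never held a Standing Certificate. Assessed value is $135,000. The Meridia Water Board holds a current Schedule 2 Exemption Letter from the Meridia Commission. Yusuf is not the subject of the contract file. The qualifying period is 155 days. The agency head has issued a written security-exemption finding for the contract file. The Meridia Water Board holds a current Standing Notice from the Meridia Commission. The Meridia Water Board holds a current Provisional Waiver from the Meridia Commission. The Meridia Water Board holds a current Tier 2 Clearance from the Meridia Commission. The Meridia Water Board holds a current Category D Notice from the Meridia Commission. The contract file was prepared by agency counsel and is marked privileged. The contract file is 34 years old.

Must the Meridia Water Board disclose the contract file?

Exception (a)'s conditions are all satisfied: a current Schedule 2 Exemption Letter is held; the qualifying period is 155 days, less than the 170 days limit. But applying paragraph (f): (f) operates against (a): a current Provisional Approval is held. So (a) is unavailable.
Exception (b) is satisfied on its face — the contract file was obtained under a confidentiality agreement; the compliance score is 22 points, below the 24 points limit; the reference index is 739, less than the 838 limit. But applying paragraphs (g)–(h): (g) is triggered — a current Standing Notice is held. (h) is not triggered (Yusuf is not the subject of the contract file), so (g) stands. (b) is therefore removed.
Exception (c) fails — no current Standing Certificate is held.
Exception (d) does not apply: the contract file has been formally adopted.
Exception (e) is satisfied on its face — the contract file contains personal medical information; a current Tier 2 Clearance is held; a written security-exemption finding has been issued. Under paragraphs (i)–(n): (i) applies (the coverage ratio is 46%, under the 57% limit), but is set aside by (j): (j) operates against (i): aggregate throughput is 2,990 units, less than the 4,070 units limit. (k) operates (a current Provisional Waiver is held), but is itself disapplied by (l): (l) operates against (k): a current Category D Notice is held. (m) is triggered (a current Tier 1 Registration is held), but is displaced by (n): (n) operates against (m): the record's age is 34 years, meeting the 29 years threshold. (e) remains available.

No — exception (e) applies; the Meridia Water Board is not required to disclose the contract file.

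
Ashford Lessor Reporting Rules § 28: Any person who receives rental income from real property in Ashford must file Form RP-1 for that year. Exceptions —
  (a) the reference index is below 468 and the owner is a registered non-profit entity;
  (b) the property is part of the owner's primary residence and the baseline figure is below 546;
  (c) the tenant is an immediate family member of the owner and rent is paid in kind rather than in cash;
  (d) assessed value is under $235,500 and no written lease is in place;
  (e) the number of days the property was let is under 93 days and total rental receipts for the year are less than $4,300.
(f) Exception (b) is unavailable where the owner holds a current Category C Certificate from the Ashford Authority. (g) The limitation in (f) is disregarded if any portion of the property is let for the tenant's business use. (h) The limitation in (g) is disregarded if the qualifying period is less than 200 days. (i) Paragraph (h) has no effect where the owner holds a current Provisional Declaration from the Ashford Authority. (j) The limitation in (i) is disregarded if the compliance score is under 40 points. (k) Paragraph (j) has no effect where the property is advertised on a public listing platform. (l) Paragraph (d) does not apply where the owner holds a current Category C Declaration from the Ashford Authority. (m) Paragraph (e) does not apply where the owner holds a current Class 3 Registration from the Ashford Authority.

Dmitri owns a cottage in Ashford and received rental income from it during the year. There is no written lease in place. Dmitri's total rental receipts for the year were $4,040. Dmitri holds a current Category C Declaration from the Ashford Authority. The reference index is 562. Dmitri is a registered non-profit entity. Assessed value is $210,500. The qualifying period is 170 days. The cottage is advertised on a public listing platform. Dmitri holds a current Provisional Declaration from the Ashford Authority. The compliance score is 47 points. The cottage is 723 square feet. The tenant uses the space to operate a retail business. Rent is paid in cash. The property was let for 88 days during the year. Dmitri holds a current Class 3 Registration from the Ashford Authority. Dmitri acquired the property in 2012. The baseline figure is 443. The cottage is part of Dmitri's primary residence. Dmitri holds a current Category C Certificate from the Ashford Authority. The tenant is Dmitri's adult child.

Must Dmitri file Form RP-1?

No — exception (b) applies; Dmitri is not required to file Form RP-1.

Exception (a) requires that the reference index is below 468; but the reference index is 562, not below 468, so (a) is unavailable.
All of (b)'s requirements are met (the cottage is part of the primary residence; the baseline figure is 443, below the 546 limit). Applying paragraphs (f)–(k): (f) would limit (b) — a current Category C Certificate is held — but (g) sets (f) aside: (g) is triggered — the space is let for business use. (h) applies (the qualifying period is 170 days, less than the 200 days limit), but yields to (i): (i) applies — a current Provisional Declaration is held. (j) is inapplicable (the compliance score is 47 points, not under 40 points), so (i) stands. Exception (b) stands.
Exception (c) does not apply: rent is paid in cash.
Exception (d): assessed value is $210,500, under the $235,500 limit; there is no written lease — every condition holds. Turning to paragraph (l): (l) operates against (d): a current Category C Declaration is held. Exception (d) does not apply.
Exception (e) is satisfied on its face — the number of days the property was let is 88 days, under the 93 days limit; total rental receipts for the year are $4,040, less than the $4,300 limit. Turning to paragraph (m): (m) is engaged — a current Class 3 Registration is held. So (e) is unavailable.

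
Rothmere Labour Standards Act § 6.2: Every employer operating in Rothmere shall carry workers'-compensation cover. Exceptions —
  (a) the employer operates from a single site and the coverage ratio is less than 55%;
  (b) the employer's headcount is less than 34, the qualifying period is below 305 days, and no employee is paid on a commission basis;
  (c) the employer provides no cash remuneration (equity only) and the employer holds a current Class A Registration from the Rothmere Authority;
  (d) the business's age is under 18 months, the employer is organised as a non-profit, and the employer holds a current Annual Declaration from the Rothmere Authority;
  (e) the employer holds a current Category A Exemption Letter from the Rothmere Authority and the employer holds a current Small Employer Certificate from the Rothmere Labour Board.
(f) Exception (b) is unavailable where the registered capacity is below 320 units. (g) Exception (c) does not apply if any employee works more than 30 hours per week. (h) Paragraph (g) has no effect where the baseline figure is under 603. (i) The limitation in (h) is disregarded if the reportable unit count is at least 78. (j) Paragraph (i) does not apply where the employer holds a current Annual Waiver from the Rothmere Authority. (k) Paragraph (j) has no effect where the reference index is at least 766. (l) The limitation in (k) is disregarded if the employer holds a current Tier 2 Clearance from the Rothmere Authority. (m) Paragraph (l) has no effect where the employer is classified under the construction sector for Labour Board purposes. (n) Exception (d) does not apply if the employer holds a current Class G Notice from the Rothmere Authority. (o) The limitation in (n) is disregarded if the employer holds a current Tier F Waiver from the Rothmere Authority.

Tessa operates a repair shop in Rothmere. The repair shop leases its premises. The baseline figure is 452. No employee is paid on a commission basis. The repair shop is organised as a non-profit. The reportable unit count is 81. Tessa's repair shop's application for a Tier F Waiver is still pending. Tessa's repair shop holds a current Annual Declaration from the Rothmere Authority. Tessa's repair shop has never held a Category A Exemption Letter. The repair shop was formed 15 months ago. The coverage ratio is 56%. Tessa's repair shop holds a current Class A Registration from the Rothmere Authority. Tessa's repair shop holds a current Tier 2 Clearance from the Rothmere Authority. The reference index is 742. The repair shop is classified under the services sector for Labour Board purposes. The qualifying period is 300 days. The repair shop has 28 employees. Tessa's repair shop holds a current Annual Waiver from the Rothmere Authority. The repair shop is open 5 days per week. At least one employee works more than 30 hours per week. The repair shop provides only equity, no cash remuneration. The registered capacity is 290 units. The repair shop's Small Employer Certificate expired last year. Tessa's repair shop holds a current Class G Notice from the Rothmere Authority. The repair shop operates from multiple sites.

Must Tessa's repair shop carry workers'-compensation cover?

No — exception (c) applies; Tessa's repair shop is not required to carry workers'-compensation cover.

Exception (a) fails — the employer operates from multiple sites.
Exception (b) is satisfied on its face — the employer's headcount is 28, less than the 34 limit; the qualifying period is 300 days, below the 305 days limit; no employee is paid on commission. However, paragraph (f) must be considered: (f) operates against (b): the registered capacity is 290 units, below the 320 units limit. Exception (b) does not apply.
Exception (c) is satisfied on its face — remuneration is equity-only; a current Class A Registration is held. Considering the limiting provisions: (g) would limit (c) — at least one employee exceeds 30 hours/week — but (h) sets (g) aside: (h) applies — the baseline figure is 452, under the 603 limit. (i) would limit (h) — the reportable unit count is 81, meeting the 78 threshold — but (j) sets (i) aside: (j) operates — a current Annual Waiver is held. (k), which would lift (j), is not engaged — the reference index is 742, short of 766. So (c) applies.
Exception (d): the business's age is 15 months, under the 18 months limit; the employer is a non-profit; a current Annual Declaration is held — every condition holds. But: (n) operates against (d): a current Class G Notice is held. (o) is not triggered (no current Tier F Waiver is held), so (n) stands. So (d) is unavailable.
Exception (e) requires that the employer holds a current Category A Exemption Letter from the Rothmere Authority; but the Category A Exemption Letter is not current, so (e) is unavailable.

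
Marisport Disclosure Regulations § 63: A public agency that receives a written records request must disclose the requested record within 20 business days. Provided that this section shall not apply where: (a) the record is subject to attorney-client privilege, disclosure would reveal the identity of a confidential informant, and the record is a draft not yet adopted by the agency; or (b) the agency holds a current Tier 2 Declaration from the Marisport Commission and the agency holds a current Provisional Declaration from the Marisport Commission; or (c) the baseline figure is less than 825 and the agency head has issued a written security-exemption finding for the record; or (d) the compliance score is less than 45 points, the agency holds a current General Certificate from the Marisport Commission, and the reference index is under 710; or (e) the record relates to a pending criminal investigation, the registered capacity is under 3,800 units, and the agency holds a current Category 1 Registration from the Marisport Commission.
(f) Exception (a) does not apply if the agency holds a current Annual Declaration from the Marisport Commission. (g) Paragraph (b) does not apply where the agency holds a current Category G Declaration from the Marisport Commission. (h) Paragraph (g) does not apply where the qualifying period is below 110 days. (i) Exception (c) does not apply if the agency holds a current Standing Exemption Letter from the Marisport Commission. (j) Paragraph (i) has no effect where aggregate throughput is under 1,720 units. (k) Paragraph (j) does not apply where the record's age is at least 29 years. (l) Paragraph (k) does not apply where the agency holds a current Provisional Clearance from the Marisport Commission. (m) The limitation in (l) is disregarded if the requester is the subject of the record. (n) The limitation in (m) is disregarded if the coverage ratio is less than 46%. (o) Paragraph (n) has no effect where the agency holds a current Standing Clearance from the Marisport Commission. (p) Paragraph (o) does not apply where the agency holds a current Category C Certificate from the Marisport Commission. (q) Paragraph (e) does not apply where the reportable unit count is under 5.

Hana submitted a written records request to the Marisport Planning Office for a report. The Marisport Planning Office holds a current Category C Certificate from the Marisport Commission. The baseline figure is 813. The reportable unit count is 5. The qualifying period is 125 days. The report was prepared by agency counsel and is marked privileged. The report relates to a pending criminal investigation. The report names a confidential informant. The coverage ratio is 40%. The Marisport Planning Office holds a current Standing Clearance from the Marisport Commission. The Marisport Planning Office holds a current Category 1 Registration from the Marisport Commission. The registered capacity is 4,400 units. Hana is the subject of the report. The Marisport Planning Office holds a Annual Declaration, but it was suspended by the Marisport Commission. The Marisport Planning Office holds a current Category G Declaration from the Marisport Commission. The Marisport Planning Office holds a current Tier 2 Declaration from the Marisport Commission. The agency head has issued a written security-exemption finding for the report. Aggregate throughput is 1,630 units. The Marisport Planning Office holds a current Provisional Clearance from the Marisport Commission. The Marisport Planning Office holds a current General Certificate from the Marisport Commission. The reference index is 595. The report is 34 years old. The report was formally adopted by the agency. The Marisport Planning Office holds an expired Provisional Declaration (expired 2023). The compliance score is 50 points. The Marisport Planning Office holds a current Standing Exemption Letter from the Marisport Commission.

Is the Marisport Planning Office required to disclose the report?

Exception (a) requires that the record is a draft not yet adopted by the agency; but the report has been formally adopted, so (a) is unavailable.
Exception (b) fails — there is no Provisional Declaration in force.
All of (c)'s requirements are met (the baseline figure is 813, less than the 825 limit; a written security-exemption finding has been issued). Under paragraphs (i)–(p): (i) would limit (c) — a current Standing Exemption Letter is held — but (j) sets (i) aside: (j) operates against (i): aggregate throughput is 1,630 units, under the 1,720 units limit. (k) would limit (j) — the record's age is 34 years, meeting the 29 years threshold — but (l) sets (k) aside: (l) operates against (k): a current Provisional Clearance is held. (m) would limit (l) — Hana is the subject of the report — but (n) sets (m) aside: (n) operates against (m): the coverage ratio is 40%, less than the 46% limit. (o) would limit (n) — a current Standing Clearance is held — but (p) sets (o) aside: (p) operates against (o): a current Category C Certificate is held. So (c) applies.
Exception (d) fails — the compliance score is 50 points, not less than 45 points.
Exception (e) does not apply: the registered capacity is 4,400 units, not under 3,800 units.

No — exception (c) applies; the Marisport Planning Office is not required to disclose the report.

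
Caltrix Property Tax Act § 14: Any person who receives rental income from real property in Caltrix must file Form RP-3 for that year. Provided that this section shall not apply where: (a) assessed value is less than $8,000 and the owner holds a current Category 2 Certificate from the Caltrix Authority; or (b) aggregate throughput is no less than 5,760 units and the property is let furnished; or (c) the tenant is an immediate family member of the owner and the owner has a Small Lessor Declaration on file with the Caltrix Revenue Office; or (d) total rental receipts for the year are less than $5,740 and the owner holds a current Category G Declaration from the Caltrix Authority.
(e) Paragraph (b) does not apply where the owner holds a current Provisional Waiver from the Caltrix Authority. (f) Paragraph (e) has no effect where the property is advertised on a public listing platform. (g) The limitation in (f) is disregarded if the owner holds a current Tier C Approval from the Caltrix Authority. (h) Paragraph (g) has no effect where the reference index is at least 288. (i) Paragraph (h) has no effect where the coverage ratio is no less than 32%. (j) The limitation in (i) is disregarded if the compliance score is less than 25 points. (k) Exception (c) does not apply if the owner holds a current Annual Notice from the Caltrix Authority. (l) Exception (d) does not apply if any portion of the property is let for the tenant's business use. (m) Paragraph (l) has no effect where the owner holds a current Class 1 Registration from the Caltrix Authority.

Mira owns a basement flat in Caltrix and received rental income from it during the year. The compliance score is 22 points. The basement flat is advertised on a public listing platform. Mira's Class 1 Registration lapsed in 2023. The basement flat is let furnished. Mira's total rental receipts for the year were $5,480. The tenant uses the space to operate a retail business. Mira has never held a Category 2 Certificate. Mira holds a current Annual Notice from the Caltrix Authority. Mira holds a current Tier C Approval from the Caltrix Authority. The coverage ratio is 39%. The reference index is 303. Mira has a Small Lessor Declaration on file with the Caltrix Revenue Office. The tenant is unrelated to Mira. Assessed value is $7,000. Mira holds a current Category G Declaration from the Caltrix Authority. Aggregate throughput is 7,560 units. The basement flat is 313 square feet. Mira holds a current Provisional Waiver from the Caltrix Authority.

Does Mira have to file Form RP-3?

No — exception (b) applies; Mira is not required to file Form RP-3.

Exception (a) fails — no current Category 2 Certificate is held.
Exception (b)'s conditions are all satisfied: aggregate throughput is 7,560 units, meeting the 5,760 units threshold; the property is let furnished. Under paragraphs (e)–(j): (e) would limit (b) — a current Provisional Waiver is held — but (f) sets (e) aside: (f) operates against (e): the property is publicly advertised. (g) is triggered (a current Tier C Approval is held), but is overridden by (h): (h) operates — the reference index is 303, meeting the 288 threshold. (i) would limit (h) — the coverage ratio is 39%, meeting the 32% threshold — but (j) sets (i) aside: (j) is triggered — the compliance score is 22 points, less than the 25 points limit. (b) remains available.
Exception (c) does not apply: the tenant is unrelated to the owner.
All of (d)'s requirements are met (total rental receipts for the year are $5,480, less than the $5,740 limit; a current Category G Declaration is held). Turning to paragraphs (l)–(m): (l) operates against (d): the space is let for business use. (m) does not operate here (the Class 1 Registration is not current), so (l) stands. Exception (d) does not apply.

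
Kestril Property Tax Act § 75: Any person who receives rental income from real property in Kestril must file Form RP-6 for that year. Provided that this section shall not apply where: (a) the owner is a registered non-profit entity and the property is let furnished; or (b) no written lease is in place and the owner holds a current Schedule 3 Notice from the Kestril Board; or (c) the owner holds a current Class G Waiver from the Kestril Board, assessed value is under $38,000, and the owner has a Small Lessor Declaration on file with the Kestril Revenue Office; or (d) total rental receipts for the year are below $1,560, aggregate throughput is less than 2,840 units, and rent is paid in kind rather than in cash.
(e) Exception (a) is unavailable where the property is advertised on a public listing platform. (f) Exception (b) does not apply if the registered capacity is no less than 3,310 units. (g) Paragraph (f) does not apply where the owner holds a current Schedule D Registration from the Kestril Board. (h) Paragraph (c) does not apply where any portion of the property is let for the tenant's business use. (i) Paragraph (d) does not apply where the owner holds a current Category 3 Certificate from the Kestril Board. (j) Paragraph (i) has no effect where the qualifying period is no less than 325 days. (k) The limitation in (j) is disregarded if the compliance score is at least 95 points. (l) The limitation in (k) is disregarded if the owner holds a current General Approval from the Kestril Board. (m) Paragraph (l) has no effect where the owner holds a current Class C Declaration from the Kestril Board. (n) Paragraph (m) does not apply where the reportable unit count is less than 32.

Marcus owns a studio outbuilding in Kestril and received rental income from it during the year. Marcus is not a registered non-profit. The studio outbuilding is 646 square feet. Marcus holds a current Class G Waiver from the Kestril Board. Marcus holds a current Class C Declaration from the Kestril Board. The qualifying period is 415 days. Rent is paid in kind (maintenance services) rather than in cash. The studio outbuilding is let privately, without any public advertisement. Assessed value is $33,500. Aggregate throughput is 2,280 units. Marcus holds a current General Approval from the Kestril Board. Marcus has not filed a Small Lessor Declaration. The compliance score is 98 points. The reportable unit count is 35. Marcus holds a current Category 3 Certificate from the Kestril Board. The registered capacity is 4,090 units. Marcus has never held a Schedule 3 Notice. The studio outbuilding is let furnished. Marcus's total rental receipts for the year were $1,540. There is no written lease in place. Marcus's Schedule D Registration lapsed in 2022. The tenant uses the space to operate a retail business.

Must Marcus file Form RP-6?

Yes — Marcus must file Form RP-6.

Exception (a) fails — Marcus is not a registered non-profit.
Exception (b) fails — the Schedule 3 Notice is not current.
Exception (c) does not apply: no Small Lessor Declaration is on file.
All of (d)'s requirements are met (total rental receipts for the year are $1,540, below the $1,560 limit; aggregate throughput is 2,280 units, less than the 2,840 units limit; rent is paid in kind). But applying paragraphs (i)–(n): (i) operates against (d): a current Category 3 Certificate is held. (j) is engaged (the qualifying period is 415 days, meeting the 325 days threshold), but is overridden by (k): (k) operates against (j): the compliance score is 98 points, meeting the 95 points threshold. (l) is engaged (a current General Approval is held), but is displaced by (m): (m) operates against (l): a current Class C Declaration is held. (n) does not operate here (the reportable unit count is 35, not less than 32), so (m) stands. Exception (d) does not apply.
No exception is made out. Marcus falls within the general rule.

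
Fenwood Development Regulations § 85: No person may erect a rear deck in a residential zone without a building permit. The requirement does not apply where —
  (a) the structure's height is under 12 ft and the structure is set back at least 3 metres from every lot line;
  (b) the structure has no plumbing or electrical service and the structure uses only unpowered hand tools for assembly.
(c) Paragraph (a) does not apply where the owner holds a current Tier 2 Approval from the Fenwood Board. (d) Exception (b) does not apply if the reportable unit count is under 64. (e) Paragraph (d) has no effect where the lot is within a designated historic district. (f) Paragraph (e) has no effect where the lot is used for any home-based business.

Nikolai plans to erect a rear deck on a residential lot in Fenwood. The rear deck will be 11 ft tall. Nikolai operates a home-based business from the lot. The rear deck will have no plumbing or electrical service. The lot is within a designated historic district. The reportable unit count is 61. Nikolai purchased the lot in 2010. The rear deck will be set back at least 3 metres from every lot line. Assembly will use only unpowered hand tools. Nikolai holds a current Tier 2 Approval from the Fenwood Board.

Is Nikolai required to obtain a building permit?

Yes — Nikolai must obtain a building permit.

Exception (a) is satisfied on its face — the structure's height is 11 ft, under the 12 ft limit; the setback is at least 3 m on every side. However, paragraph (c) must be considered: (c) is triggered — a current Tier 2 Approval is held. Exception (a) does not apply.
Exception (b)'s conditions are all satisfied: there is no plumbing or electrical service; assembly uses only hand tools. However, paragraphs (d)–(f) must be considered: (d) operates against (b): the reportable unit count is 61, under the 64 limit. (e) would limit (d) — the lot is in a historic district — but (f) sets (e) aside: (f) is triggered — a home-based business operates on the lot. (b) is therefore removed.
None of the exceptions is available; § 85 applies in full.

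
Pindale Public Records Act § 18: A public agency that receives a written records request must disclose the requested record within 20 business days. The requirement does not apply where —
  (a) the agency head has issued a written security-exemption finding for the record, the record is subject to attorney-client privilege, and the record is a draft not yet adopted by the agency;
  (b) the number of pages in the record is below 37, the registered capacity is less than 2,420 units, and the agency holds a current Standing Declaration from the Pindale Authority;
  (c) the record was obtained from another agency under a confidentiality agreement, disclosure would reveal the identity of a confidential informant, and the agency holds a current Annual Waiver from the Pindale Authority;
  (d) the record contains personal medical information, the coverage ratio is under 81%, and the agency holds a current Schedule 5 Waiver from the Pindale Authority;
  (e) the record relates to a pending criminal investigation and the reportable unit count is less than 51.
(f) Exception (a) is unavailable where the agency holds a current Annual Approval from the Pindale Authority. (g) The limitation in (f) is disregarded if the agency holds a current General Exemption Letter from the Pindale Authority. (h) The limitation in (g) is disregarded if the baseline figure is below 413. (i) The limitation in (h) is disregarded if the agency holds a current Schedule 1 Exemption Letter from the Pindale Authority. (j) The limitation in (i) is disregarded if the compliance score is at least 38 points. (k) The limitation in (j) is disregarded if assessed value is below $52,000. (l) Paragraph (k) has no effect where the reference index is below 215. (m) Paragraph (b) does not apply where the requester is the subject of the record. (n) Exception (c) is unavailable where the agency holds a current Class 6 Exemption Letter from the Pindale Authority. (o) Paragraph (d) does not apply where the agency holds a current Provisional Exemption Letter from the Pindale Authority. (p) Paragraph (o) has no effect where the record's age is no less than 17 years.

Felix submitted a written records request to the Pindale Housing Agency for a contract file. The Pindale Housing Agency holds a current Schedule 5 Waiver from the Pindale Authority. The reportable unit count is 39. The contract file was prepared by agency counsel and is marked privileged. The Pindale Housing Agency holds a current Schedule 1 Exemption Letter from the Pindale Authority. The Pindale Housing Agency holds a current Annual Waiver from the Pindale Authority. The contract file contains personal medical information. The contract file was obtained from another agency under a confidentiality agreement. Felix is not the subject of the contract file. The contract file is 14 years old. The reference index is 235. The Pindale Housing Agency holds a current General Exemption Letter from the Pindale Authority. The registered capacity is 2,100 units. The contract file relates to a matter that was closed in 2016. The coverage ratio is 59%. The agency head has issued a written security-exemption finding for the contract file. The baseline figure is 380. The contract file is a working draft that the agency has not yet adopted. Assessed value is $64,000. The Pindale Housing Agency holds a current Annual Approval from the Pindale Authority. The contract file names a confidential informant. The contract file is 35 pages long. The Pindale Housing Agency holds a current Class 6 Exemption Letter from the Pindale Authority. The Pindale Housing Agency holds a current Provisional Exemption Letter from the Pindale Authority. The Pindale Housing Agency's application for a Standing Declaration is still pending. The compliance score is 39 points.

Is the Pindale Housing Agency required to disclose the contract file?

Exception (a) is satisfied on its face — a written security-exemption finding has been issued; the contract file is privileged; the contract file is an unadopted draft. But applying paragraphs (f)–(l): (f) is triggered — a current Annual Approval is held. (g) would limit (f) — a current General Exemption Letter is held — but (h) sets (g) aside: (h) is triggered — the baseline figure is 380, below the 413 limit. (i) would limit (h) — a current Schedule 1 Exemption Letter is held — but (j) sets (i) aside: (j) operates — the compliance score is 39 points, meeting the 38 points threshold. (k), which would lift (j), is not triggered — assessed value is $64,000, not below $52,000. So (a) is unavailable.
Exception (b) does not apply: no current Standing Declaration is held.
Exception (c)'s conditions are all satisfied: the contract file was obtained under a confidentiality agreement; the contract file names a confidential informant; a current Annual Waiver is held. However, paragraph (n) must be considered: (n) operates against (c): a current Class 6 Exemption Letter is held. (c) is therefore removed.
Exception (d) is satisfied on its face — the contract file contains personal medical information; the coverage ratio is 59%, under the 81% limit; a current Schedule 5 Waiver is held. However, paragraphs (o)–(p) must be considered: (o) applies — a current Provisional Exemption Letter is held. (p), which would lift (o), is inapplicable — the record's age is 14 years, short of 17 years. Exception (d) does not apply.
Exception (e) does not apply: the contract file relates to a closed matter.
None of the exceptions is available; § 18 applies in full.

Yes — the Pindale Housing Agency must disclose the contract file.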